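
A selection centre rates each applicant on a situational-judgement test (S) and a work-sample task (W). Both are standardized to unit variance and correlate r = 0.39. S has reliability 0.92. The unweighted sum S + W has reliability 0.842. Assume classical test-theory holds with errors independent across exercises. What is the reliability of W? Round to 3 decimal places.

Var(S+W) = 2 + 2·0.39 = 2.780.
True-score variance = ρ_S + ρ_W + 2·0.39, so 0.842 = (0.92 + ρ_W + 0.78) / 2.780.
ρ_W = 0.842·2.780 − 0.92 − 0.78 = 0.641.

0.641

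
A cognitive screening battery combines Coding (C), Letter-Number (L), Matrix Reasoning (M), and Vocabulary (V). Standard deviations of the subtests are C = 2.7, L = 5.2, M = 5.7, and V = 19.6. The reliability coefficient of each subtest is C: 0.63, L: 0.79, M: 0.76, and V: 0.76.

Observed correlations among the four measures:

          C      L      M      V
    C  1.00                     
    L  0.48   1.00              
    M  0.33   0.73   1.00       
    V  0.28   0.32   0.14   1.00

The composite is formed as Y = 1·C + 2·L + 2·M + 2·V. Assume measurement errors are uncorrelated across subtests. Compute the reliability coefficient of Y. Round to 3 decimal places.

Var(Y) = 2.7² + 2²·5.2² + 2²·5.7² + 2²·19.6² + 2·[2·2.7·5.2·0.48 + 2·2.7·5.7·0.33 + 2·2.7·19.6·0.28 + 4·5.2·5.7·0.73 + 4·5.2·19.6·0.32 + 4·5.7·19.6·0.14] = 1782.05 + 665.681 = 2447.73.
Under uncorrelated errors the observed covariances equal the true-score covariances, so only the own-variance terms attenuate.
True-score variance = [2.7²·0.63 + 2²·5.2²·0.79 + 2²·5.7²·0.76 + 2²·19.6²·0.76] + 665.681 = 1356.66 + 665.681 = 2022.34.
Reliability = 2022.34 / 2447.73 = 0.826.

0.826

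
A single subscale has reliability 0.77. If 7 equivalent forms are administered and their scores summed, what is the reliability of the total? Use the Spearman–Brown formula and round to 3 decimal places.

ρ_k = kρ / (1 + (k−1)ρ) = 7·0.77 / (1 + 6·0.77) = 5.390 / 5.620 = 0.959.

0.959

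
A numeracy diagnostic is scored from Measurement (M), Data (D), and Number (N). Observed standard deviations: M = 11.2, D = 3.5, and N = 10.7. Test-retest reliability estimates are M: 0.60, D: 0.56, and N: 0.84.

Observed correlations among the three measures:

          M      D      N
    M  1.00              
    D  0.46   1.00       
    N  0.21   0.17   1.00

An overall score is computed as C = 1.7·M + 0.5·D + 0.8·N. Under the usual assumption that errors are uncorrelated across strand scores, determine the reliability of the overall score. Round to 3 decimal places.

0.709

Var(C) = 1.7²·11.2² + 0.5²·3.5² + 0.8²·10.7² + 2·[0.85·11.2·3.5·0.46 + 1.36·11.2·10.7·0.21 + 0.4·3.5·10.7·0.17] = 438.858 + 104.2 = 543.058.
Under uncorrelated errors the observed covariances equal the true-score covariances, so only the own-variance terms attenuate.
True-score variance = [1.7²·11.2²·0.60 + 0.5²·3.5²·0.56 + 0.8²·10.7²·0.84] + 104.2 = 280.778 + 104.2 = 384.978.
Reliability = 384.978 / 543.058 = 0.709.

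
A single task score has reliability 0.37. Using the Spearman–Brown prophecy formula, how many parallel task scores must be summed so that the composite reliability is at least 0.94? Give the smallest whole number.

27

k ≥ ρ*(1−ρ₁)/(ρ₁(1−ρ*)) = 0.94·0.63 / (0.37·0.06) = 26.676.
Smallest integer k = 27.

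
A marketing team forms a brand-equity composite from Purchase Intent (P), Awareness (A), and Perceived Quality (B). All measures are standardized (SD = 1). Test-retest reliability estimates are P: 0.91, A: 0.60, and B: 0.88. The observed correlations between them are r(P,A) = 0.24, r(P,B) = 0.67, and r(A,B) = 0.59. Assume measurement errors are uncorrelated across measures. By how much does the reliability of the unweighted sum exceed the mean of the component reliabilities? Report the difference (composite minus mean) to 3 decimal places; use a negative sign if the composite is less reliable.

0.102

Var(sum) = 3 + 3 = 6; true-score variance = 2.39 + 3 = 5.39; composite reliability = 0.8983.
Mean component reliability = 0.7967.
Difference = 0.8983 − 0.7967 = 0.102.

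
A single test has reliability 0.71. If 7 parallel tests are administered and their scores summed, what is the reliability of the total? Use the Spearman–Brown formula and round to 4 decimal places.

ρ_k = kρ / (1 + (k−1)ρ) = 7·0.71 / (1 + 6·0.71) = 4.970 / 5.260 = 0.9449.

0.9449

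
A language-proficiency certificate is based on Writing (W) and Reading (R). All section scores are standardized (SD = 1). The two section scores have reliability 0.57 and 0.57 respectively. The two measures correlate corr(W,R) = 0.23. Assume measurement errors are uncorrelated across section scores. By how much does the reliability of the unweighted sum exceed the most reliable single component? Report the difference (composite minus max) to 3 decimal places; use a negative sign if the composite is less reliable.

0.080

Var(sum) = 2 + 0.46 = 2.46; true-score variance = 1.14 + 0.46 = 1.6; composite reliability = 0.6504.
Max component reliability = 0.5700.
Difference = 0.6504 − 0.5700 = 0.080.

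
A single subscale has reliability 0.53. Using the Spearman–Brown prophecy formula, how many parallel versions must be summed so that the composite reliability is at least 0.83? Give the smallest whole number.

k ≥ ρ*(1−ρ₁)/(ρ₁(1−ρ*)) = 0.83·0.47 / (0.53·0.17) = 4.330.
Smallest integer k = 5.

5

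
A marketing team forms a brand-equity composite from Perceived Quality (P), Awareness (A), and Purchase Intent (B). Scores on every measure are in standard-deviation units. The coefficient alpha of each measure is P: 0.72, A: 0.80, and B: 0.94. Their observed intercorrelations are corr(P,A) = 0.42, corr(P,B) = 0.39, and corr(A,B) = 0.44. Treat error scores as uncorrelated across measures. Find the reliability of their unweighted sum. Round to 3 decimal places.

0.902

Var(P+A+B) = 3 + 2·[0.42 + 0.39 + 0.44] = 3 + 2.5 = 5.5.
Under uncorrelated errors the observed covariances equal the true-score covariances, so only the own-variance terms attenuate.
True-score variance = [0.72 + 0.80 + 0.94] + 2.5 = 2.46 + 2.5 = 4.96.
Reliability = 4.96 / 5.5 = 0.902.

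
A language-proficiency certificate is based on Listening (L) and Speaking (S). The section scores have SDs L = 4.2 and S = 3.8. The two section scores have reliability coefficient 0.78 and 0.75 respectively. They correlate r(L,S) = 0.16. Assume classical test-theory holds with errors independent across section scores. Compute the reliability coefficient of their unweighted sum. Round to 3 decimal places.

Var(L+S) = 4.2² + 3.8² + 2·[4.2·3.8·0.16] = 32.08 + 5.1072 = 37.1872.
With uncorrelated errors the cross-covariances are all true-score covariance, so they carry over unchanged; only the diagonal terms shrink to ρᵢσᵢ².
True-score variance = [4.2²·0.78 + 3.8²·0.75] + 5.1072 = 24.5892 + 5.1072 = 29.6964.
Reliability = 29.6964 / 37.1872 = 0.799.

0.799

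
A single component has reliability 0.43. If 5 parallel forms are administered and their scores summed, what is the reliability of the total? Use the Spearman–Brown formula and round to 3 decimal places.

0.790

ρ_k = kρ / (1 + (k−1)ρ) = 5·0.43 / (1 + 4·0.43) = 2.150 / 2.720 = 0.790.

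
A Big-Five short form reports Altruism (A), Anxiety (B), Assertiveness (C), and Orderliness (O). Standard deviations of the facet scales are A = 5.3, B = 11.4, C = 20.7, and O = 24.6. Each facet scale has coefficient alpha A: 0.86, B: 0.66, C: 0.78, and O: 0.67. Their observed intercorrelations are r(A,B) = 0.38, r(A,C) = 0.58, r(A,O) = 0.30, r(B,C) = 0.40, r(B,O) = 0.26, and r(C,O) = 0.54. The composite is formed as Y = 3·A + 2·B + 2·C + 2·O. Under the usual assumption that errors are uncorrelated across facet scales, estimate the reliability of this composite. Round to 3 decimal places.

Var(Y) = 3²·5.3² + 2²·11.4² + 2²·20.7² + 2²·24.6² + 2·[6·5.3·11.4·0.38 + 6·5.3·20.7·0.58 + 6·5.3·24.6·0.30 + 4·11.4·20.7·0.40 + 4·11.4·24.6·0.26 + 4·20.7·24.6·0.54] = 4907.25 + 5046.75 = 9954.
With uncorrelated errors the cross-covariances are all true-score covariance, so they carry over unchanged; only the diagonal terms shrink to ρᵢσᵢ².
True-score variance = [3²·5.3²·0.86 + 2²·11.4²·0.66 + 2²·20.7²·0.78 + 2²·24.6²·0.67] + 5046.75 = 3519.23 + 5046.75 = 8565.98.
Reliability = 8565.98 / 9954 = 0.861.

0.861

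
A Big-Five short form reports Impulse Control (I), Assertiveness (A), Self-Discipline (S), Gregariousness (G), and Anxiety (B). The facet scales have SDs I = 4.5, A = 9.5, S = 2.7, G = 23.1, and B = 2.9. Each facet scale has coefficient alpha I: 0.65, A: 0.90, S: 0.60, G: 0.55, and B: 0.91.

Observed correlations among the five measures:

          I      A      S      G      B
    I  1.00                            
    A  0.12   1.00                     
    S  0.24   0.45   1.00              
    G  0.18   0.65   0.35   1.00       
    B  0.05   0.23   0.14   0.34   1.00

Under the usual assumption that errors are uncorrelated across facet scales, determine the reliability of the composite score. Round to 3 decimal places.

0.769

Var(I+A+S+G+B) = 4.5² + 9.5² + 2.7² + 23.1² + 2.9² + 2·[4.5·9.5·0.12 + 4.5·2.7·0.24 + 4.5·23.1·0.18 + 4.5·2.9·0.05 + 9.5·2.7·0.45 + 9.5·23.1·0.65 + 9.5·2.9·0.23 + 2.7·23.1·0.35 + 2.7·2.9·0.14 + 23.1·2.9·0.34] = 659.81 + 467.267 = 1127.08.
Because errors are independent across components, Cov(Tᵢ,Tⱼ) = Cov(Xᵢ,Xⱼ); the off-diagonal part of the true-score variance is the same as above.
True-score variance = [4.5²·0.65 + 9.5²·0.90 + 2.7²·0.60 + 23.1²·0.55 + 2.9²·0.91] + 467.267 = 399.9 + 467.267 = 867.167.
Reliability = 867.167 / 1127.08 = 0.769.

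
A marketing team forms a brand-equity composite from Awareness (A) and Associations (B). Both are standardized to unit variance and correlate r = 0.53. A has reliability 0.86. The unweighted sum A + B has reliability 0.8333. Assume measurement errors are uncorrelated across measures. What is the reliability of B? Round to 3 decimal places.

Var(A+B) = 2 + 2·0.53 = 3.060.
True-score variance = ρ_A + ρ_B + 2·0.53, so 0.8333 = (0.86 + ρ_B + 1.06) / 3.060.
ρ_B = 0.8333·3.060 − 0.86 − 1.06 = 0.630.

0.630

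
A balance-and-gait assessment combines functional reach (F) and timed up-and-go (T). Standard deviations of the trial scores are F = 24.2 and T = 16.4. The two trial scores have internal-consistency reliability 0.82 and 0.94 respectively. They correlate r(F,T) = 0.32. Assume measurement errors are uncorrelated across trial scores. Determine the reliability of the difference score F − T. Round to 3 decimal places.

Var(F−T) = 24.2² + 16.4² − 2·24.2·16.4·0.32 = 854.6 − 254.003 = 600.597.
With uncorrelated errors the cross-covariances are all true-score covariance, so they carry over unchanged; only the diagonal terms shrink to ρᵢσᵢ².
True-score variance = [24.2²·0.82 + 16.4²·0.94] − 254.003 = 733.047 − 254.003 = 479.044.
Reliability = 479.044 / 600.597 = 0.798.

0.798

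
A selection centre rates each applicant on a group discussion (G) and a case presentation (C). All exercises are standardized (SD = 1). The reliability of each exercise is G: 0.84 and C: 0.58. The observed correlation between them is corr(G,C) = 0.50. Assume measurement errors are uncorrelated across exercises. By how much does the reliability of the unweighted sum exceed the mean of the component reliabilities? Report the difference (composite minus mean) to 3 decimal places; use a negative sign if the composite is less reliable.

Var(sum) = 2 + 1 = 3; true-score variance = 1.42 + 1 = 2.42; composite reliability = 0.8067.
Mean component reliability = 0.7100.
Difference = 0.8067 − 0.7100 = 0.097.

0.097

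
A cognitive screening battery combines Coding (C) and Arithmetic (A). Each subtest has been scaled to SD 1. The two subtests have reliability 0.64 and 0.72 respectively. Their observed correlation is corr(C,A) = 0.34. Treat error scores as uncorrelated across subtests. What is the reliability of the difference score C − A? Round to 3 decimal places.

Var(C−A) = 1 + 1 − 2·0.34 = 2 − 0.68 = 1.32.
Under uncorrelated errors the observed covariances equal the true-score covariances, so only the own-variance terms attenuate.
True-score variance = [0.64 + 0.72] − 0.68 = 1.36 − 0.68 = 0.68.
Reliability = 0.68 / 1.32 = 0.515.

0.515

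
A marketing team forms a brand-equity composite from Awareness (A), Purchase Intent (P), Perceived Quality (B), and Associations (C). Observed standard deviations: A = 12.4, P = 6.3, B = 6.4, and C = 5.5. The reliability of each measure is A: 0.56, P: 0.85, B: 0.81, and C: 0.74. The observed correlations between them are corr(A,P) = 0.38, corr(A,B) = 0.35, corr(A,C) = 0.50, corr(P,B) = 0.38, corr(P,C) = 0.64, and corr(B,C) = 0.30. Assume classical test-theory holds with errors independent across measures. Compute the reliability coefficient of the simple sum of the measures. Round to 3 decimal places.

0.836

Var(A+P+B+C) = 12.4² + 6.3² + 6.4² + 5.5² + 2·[12.4·6.3·0.38 + 12.4·6.4·0.35 + 12.4·5.5·0.50 + 6.3·6.4·0.38 + 6.3·5.5·0.64 + 6.4·5.5·0.30] = 264.66 + 279.238 = 543.898.
With uncorrelated errors the cross-covariances are all true-score covariance, so they carry over unchanged; only the diagonal terms shrink to ρᵢσᵢ².
True-score variance = [12.4²·0.56 + 6.3²·0.85 + 6.4²·0.81 + 5.5²·0.74] + 279.238 = 175.405 + 279.238 = 454.643.
Reliability = 454.643 / 543.898 = 0.836.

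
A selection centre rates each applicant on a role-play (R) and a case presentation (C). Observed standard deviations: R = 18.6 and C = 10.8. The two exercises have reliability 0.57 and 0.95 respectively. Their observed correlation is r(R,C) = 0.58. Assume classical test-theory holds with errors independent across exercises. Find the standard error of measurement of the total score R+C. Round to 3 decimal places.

Var(total) = 462.6 + 233.021 = 695.621.
True-score variance = 308.005 + 233.021 = 541.026, so reliability = 0.7778.
Error variance = 695.621 − 541.026 = 154.595; SEM = √154.595 = 12.434.

12.434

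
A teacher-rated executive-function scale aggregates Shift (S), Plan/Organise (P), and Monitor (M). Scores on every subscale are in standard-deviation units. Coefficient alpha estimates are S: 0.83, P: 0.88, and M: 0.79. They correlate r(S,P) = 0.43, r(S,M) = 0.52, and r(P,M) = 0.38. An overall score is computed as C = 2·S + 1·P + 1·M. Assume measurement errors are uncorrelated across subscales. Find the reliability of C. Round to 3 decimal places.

0.904

Var(C) = 2² + 1 + 1 + 2·[2·0.43 + 2·0.52 + 0.38] = 6 + 4.56 = 10.56.
With uncorrelated errors the cross-covariances are all true-score covariance, so they carry over unchanged; only the diagonal terms shrink to ρᵢσᵢ².
True-score variance = [2²·0.83 + 0.88 + 0.79] + 4.56 = 4.99 + 4.56 = 9.55.
Reliability = 9.55 / 10.56 = 0.904.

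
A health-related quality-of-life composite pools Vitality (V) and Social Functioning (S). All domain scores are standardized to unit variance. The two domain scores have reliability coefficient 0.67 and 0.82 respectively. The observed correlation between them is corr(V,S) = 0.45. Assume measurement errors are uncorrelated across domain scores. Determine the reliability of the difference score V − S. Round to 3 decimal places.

Var(V−S) = 1 + 1 − 2·0.45 = 2 − 0.9 = 1.1.
With uncorrelated errors the cross-covariances are all true-score covariance, so they carry over unchanged; only the diagonal terms shrink to ρᵢσᵢ².
True-score variance = [0.67 + 0.82] − 0.9 = 1.49 − 0.9 = 0.59.
Reliability = 0.59 / 1.1 = 0.536.

0.536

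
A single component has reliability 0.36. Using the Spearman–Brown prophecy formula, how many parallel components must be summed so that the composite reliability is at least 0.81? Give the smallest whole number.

8

k ≥ ρ*(1−ρ₁)/(ρ₁(1−ρ*)) = 0.81·0.64 / (0.36·0.19) = 7.579.
Smallest integer k = 8.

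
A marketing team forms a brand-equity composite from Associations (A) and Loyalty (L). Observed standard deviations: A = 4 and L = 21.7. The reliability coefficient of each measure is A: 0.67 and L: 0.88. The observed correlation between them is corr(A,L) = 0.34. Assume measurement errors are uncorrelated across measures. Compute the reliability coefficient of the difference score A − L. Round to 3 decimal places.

0.856

Var(A−L) = 4² + 21.7² − 2·4·21.7·0.34 = 486.89 − 59.024 = 427.866.
With uncorrelated errors the cross-covariances are all true-score covariance, so they carry over unchanged; only the diagonal terms shrink to ρᵢσᵢ².
True-score variance = [4²·0.67 + 21.7²·0.88] − 59.024 = 425.103 − 59.024 = 366.079.
Reliability = 366.079 / 427.866 = 0.856.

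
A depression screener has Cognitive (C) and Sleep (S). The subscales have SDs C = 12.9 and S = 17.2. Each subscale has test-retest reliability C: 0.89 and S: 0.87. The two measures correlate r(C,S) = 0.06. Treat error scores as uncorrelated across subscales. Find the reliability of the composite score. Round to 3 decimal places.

Var(C+S) = 12.9² + 17.2² + 2·[12.9·17.2·0.06] = 462.25 + 26.6256 = 488.876.
Under uncorrelated errors the observed covariances equal the true-score covariances, so only the own-variance terms attenuate.
True-score variance = [12.9²·0.89 + 17.2²·0.87] + 26.6256 = 405.486 + 26.6256 = 432.111.
Reliability = 432.111 / 488.876 = 0.884.

0.884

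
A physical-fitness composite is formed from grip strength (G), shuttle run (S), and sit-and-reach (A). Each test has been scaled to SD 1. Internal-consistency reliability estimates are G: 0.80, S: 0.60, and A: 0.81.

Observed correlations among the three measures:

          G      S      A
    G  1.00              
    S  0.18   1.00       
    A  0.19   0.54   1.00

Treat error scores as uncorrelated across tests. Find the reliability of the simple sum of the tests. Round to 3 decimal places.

0.836

Var(G+S+A) = 3 + 2·[0.18 + 0.19 + 0.54] = 3 + 1.82 = 4.82.
Because errors are independent across components, Cov(Tᵢ,Tⱼ) = Cov(Xᵢ,Xⱼ); the off-diagonal part of the true-score variance is the same as above.
True-score variance = [0.80 + 0.60 + 0.81] + 1.82 = 2.21 + 1.82 = 4.03.
Reliability = 4.03 / 4.82 = 0.836.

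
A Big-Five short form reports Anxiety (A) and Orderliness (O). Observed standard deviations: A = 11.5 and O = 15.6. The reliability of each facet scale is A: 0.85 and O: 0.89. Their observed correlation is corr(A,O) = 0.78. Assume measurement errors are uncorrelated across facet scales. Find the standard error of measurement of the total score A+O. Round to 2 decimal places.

Var(total) = 375.61 + 279.864 = 655.474.
True-score variance = 329.003 + 279.864 = 608.867, so reliability = 0.9289.
Error variance = 655.474 − 608.867 = 46.6071; SEM = √46.6071 = 6.83.

6.83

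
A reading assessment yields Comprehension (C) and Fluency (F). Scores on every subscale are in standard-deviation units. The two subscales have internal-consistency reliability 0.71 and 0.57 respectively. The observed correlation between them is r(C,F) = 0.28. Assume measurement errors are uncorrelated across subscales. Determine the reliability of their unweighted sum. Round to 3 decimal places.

Var(C+F) = 2 + 2·[0.28] = 2 + 0.56 = 2.56.
Because errors are independent across components, Cov(Tᵢ,Tⱼ) = Cov(Xᵢ,Xⱼ); the off-diagonal part of the true-score variance is the same as above.
True-score variance = [0.71 + 0.57] + 0.56 = 1.28 + 0.56 = 1.84.
Reliability = 1.84 / 2.56 = 0.719.

0.719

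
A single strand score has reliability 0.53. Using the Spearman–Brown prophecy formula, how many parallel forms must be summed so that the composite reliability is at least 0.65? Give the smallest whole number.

k ≥ ρ*(1−ρ₁)/(ρ₁(1−ρ*)) = 0.65·0.47 / (0.53·0.35) = 1.647.
Smallest integer k = 2.

2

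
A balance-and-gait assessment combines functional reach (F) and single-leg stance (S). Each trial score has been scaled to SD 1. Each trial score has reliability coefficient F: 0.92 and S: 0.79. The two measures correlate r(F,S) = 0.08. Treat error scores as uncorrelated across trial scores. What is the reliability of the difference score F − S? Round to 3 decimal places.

0.842

Var(F−S) = 1 + 1 − 2·0.08 = 2 − 0.16 = 1.84.
Because errors are independent across components, Cov(Tᵢ,Tⱼ) = Cov(Xᵢ,Xⱼ); the off-diagonal part of the true-score variance is the same as above.
True-score variance = [0.92 + 0.79] − 0.16 = 1.71 − 0.16 = 1.55.
Reliability = 1.55 / 1.84 = 0.842.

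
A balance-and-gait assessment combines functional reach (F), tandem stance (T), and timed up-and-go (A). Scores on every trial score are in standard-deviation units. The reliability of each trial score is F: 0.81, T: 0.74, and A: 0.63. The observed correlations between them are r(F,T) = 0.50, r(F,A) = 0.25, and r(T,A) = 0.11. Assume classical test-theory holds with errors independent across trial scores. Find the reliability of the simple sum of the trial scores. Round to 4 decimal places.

Var(F+T+A) = 3 + 2·[0.50 + 0.25 + 0.11] = 3 + 1.72 = 4.72.
With uncorrelated errors the cross-covariances are all true-score covariance, so they carry over unchanged; only the diagonal terms shrink to ρᵢσᵢ².
True-score variance = [0.81 + 0.74 + 0.63] + 1.72 = 2.18 + 1.72 = 3.9.
Reliability = 3.9 / 4.72 = 0.8263.

0.8263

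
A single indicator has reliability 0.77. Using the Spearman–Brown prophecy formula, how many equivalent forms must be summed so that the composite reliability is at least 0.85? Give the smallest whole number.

k ≥ ρ*(1−ρ₁)/(ρ₁(1−ρ*)) = 0.85·0.23 / (0.77·0.15) = 1.693.
Smallest integer k = 2.

2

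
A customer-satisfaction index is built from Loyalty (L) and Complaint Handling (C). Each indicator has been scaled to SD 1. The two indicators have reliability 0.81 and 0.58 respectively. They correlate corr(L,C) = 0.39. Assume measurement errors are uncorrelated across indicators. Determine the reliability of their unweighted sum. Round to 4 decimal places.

0.7806

Var(L+C) = 2 + 2·[0.39] = 2 + 0.78 = 2.78.
Because errors are independent across components, Cov(Tᵢ,Tⱼ) = Cov(Xᵢ,Xⱼ); the off-diagonal part of the true-score variance is the same as above.
True-score variance = [0.81 + 0.58] + 0.78 = 1.39 + 0.78 = 2.17.
Reliability = 2.17 / 2.78 = 0.7806.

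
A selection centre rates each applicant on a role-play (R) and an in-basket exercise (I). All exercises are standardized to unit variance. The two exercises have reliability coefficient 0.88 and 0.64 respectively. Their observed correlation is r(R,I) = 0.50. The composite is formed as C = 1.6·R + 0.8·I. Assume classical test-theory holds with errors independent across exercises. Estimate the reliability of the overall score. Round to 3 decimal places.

Var(C) = 1.6² + 0.8² + 2·[1.28·0.50] = 3.2 + 1.28 = 4.48.
Under uncorrelated errors the observed covariances equal the true-score covariances, so only the own-variance terms attenuate.
True-score variance = [1.6²·0.88 + 0.8²·0.64] + 1.28 = 2.6624 + 1.28 = 3.9424.
Reliability = 3.9424 / 4.48 = 0.880.

0.880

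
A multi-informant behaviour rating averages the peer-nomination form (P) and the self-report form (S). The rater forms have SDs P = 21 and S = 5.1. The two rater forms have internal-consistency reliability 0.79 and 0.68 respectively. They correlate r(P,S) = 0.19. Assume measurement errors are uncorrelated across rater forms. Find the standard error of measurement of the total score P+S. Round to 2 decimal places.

Var(total) = 467.01 + 40.698 = 507.708.
True-score variance = 366.077 + 40.698 = 406.775, so reliability = 0.8012.
Error variance = 507.708 − 406.775 = 100.933; SEM = √100.933 = 10.05.

10.05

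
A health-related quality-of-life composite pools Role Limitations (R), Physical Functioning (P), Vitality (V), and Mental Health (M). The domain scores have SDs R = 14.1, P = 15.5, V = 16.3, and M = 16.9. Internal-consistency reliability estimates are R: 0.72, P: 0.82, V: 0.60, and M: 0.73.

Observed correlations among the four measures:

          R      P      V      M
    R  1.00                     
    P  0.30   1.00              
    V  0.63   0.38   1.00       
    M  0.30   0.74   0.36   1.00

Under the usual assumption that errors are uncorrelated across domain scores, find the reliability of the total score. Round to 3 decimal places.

0.879

Var(R+P+V+M) = 14.1² + 15.5² + 16.3² + 16.9² + 2·[14.1·15.5·0.30 + 14.1·16.3·0.63 + 14.1·16.9·0.30 + 15.5·16.3·0.38 + 15.5·16.9·0.74 + 16.3·16.9·0.36] = 990.36 + 1341.73 = 2332.09.
Under uncorrelated errors the observed covariances equal the true-score covariances, so only the own-variance terms attenuate.
True-score variance = [14.1²·0.72 + 15.5²·0.82 + 16.3²·0.60 + 16.9²·0.73] + 1341.73 = 708.057 + 1341.73 = 2049.79.
Reliability = 2049.79 / 2332.09 = 0.879.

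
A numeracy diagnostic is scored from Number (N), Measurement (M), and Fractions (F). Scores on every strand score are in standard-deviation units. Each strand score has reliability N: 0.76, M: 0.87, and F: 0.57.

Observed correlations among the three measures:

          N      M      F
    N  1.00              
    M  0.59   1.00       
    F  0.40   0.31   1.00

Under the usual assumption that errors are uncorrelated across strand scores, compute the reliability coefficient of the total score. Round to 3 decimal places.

Var(N+M+F) = 3 + 2·[0.59 + 0.40 + 0.31] = 3 + 2.6 = 5.6.
Under uncorrelated errors the observed covariances equal the true-score covariances, so only the own-variance terms attenuate.
True-score variance = [0.76 + 0.87 + 0.57] + 2.6 = 2.2 + 2.6 = 4.8.
Reliability = 4.8 / 5.6 = 0.857.

0.857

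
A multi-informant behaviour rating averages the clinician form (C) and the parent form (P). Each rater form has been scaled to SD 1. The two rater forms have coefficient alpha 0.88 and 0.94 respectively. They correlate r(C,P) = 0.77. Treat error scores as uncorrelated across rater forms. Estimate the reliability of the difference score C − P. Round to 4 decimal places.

0.6087

Var(C−P) = 1 + 1 − 2·0.77 = 2 − 1.54 = 0.46.
Because errors are independent across components, Cov(Tᵢ,Tⱼ) = Cov(Xᵢ,Xⱼ); the off-diagonal part of the true-score variance is the same as above.
True-score variance = [0.88 + 0.94] − 1.54 = 1.82 − 1.54 = 0.28.
Reliability = 0.28 / 0.46 = 0.6087.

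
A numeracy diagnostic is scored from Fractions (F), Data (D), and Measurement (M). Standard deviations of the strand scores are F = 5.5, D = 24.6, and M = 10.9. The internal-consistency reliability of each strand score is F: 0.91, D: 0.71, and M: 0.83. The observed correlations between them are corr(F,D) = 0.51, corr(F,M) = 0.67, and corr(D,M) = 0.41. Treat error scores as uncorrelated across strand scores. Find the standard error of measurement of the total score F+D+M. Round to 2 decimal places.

Var(total) = 754.22 + 438.214 = 1192.43.
True-score variance = 555.803 + 438.214 = 994.017, so reliability = 0.8336.
Error variance = 1192.43 − 994.017 = 198.417; SEM = √198.417 = 14.09.

14.09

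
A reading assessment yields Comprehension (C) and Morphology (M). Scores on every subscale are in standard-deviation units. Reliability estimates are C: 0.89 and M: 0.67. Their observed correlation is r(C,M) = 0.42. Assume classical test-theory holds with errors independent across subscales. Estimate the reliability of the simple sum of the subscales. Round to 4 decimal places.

Var(C+M) = 2 + 2·[0.42] = 2 + 0.84 = 2.84.
With uncorrelated errors the cross-covariances are all true-score covariance, so they carry over unchanged; only the diagonal terms shrink to ρᵢσᵢ².
True-score variance = [0.89 + 0.67] + 0.84 = 1.56 + 0.84 = 2.4.
Reliability = 2.4 / 2.84 = 0.8451.

0.8451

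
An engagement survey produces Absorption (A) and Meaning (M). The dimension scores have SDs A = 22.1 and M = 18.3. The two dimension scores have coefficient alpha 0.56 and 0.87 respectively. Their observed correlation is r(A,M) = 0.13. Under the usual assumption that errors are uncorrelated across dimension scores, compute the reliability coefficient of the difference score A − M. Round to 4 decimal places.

0.6401

Var(A−M) = 22.1² + 18.3² − 2·22.1·18.3·0.13 = 823.3 − 105.152 = 718.148.
With uncorrelated errors the cross-covariances are all true-score covariance, so they carry over unchanged; only the diagonal terms shrink to ρᵢσᵢ².
True-score variance = [22.1²·0.56 + 18.3²·0.87] − 105.152 = 564.864 − 105.152 = 459.712.
Reliability = 459.712 / 718.148 = 0.6401.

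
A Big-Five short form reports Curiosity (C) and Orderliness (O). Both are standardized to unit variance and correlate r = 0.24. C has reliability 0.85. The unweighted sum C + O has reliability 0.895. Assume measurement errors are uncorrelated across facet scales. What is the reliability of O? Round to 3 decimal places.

0.890

Var(C+O) = 2 + 2·0.24 = 2.480.
True-score variance = ρ_C + ρ_O + 2·0.24, so 0.895 = (0.85 + ρ_O + 0.48) / 2.480.
ρ_O = 0.895·2.480 − 0.85 − 0.48 = 0.890.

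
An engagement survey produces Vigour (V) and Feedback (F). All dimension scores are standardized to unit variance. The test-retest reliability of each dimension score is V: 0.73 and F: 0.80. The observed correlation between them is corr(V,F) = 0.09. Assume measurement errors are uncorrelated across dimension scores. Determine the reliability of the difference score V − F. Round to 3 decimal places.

Var(V−F) = 1 + 1 − 2·0.09 = 2 − 0.18 = 1.82.
Because errors are independent across components, Cov(Tᵢ,Tⱼ) = Cov(Xᵢ,Xⱼ); the off-diagonal part of the true-score variance is the same as above.
True-score variance = [0.73 + 0.80] − 0.18 = 1.53 − 0.18 = 1.35.
Reliability = 1.35 / 1.82 = 0.742.

0.742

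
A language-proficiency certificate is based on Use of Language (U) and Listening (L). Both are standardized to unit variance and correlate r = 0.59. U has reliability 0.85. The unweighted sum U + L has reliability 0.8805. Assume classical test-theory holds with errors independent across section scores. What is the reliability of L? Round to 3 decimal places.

Var(U+L) = 2 + 2·0.59 = 3.180.
True-score variance = ρ_U + ρ_L + 2·0.59, so 0.8805 = (0.85 + ρ_L + 1.18) / 3.180.
ρ_L = 0.8805·3.180 − 0.85 − 1.18 = 0.770.

0.770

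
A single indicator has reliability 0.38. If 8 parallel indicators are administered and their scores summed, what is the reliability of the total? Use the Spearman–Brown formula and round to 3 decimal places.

ρ_k = kρ / (1 + (k−1)ρ) = 8·0.38 / (1 + 7·0.38) = 3.040 / 3.660 = 0.831.

0.831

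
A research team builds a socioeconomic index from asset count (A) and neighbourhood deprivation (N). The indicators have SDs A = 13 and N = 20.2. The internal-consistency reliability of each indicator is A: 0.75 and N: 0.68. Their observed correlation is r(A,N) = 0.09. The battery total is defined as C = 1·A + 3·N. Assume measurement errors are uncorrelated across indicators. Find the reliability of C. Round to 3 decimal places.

Var(C) = 13² + 3²·20.2² + 2·[3·13·20.2·0.09] = 3841.36 + 141.804 = 3983.16.
Under uncorrelated errors the observed covariances equal the true-score covariances, so only the own-variance terms attenuate.
True-score variance = [13²·0.75 + 3²·20.2²·0.68] + 141.804 = 2623.95 + 141.804 = 2765.76.
Reliability = 2765.76 / 3983.16 = 0.694.

0.694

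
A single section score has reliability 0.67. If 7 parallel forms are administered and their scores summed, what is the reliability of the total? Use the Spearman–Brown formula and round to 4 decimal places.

ρ_k = kρ / (1 + (k−1)ρ) = 7·0.67 / (1 + 6·0.67) = 4.690 / 5.020 = 0.9343.

0.9343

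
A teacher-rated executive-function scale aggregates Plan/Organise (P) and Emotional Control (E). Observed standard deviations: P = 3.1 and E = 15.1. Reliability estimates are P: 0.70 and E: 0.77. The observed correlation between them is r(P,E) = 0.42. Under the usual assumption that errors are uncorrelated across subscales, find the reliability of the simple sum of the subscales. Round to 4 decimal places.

0.8002

Var(P+E) = 3.1² + 15.1² + 2·[3.1·15.1·0.42] = 237.62 + 39.3204 = 276.94.
Because errors are independent across components, Cov(Tᵢ,Tⱼ) = Cov(Xᵢ,Xⱼ); the off-diagonal part of the true-score variance is the same as above.
True-score variance = [3.1²·0.70 + 15.1²·0.77] + 39.3204 = 182.295 + 39.3204 = 221.615.
Reliability = 221.615 / 276.94 = 0.8002.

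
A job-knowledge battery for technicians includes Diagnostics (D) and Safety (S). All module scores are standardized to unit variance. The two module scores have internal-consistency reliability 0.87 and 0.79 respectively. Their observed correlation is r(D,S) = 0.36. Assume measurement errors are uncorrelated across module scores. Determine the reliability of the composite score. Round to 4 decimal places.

Var(D+S) = 2 + 2·[0.36] = 2 + 0.72 = 2.72.
With uncorrelated errors the cross-covariances are all true-score covariance, so they carry over unchanged; only the diagonal terms shrink to ρᵢσᵢ².
True-score variance = [0.87 + 0.79] + 0.72 = 1.66 + 0.72 = 2.38.
Reliability = 2.38 / 2.72 = 0.8750.

0.8750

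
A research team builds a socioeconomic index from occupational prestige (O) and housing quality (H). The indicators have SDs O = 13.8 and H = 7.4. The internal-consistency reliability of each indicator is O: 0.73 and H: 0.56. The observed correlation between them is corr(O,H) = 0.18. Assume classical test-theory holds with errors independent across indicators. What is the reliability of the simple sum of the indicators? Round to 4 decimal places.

Var(O+H) = 13.8² + 7.4² + 2·[13.8·7.4·0.18] = 245.2 + 36.7632 = 281.963.
Because errors are independent across components, Cov(Tᵢ,Tⱼ) = Cov(Xᵢ,Xⱼ); the off-diagonal part of the true-score variance is the same as above.
True-score variance = [13.8²·0.73 + 7.4²·0.56] + 36.7632 = 169.687 + 36.7632 = 206.45.
Reliability = 206.45 / 281.963 = 0.7322.

0.7322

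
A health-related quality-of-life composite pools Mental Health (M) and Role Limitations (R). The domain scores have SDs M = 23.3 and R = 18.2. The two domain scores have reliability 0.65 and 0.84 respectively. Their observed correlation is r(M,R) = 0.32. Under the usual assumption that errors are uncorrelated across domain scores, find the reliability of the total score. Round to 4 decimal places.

0.7879

Var(M+R) = 23.3² + 18.2² + 2·[23.3·18.2·0.32] = 874.13 + 271.398 = 1145.53.
With uncorrelated errors the cross-covariances are all true-score covariance, so they carry over unchanged; only the diagonal terms shrink to ρᵢσᵢ².
True-score variance = [23.3²·0.65 + 18.2²·0.84] + 271.398 = 631.12 + 271.398 = 902.518.
Reliability = 902.518 / 1145.53 = 0.7879.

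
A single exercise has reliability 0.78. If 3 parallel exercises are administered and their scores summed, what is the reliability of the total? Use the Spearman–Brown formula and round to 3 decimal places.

0.914

ρ_k = kρ / (1 + (k−1)ρ) = 3·0.78 / (1 + 2·0.78) = 2.340 / 2.560 = 0.914.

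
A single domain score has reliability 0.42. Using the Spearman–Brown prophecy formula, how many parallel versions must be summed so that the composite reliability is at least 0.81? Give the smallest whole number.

k ≥ ρ*(1−ρ₁)/(ρ₁(1−ρ*)) = 0.81·0.58 / (0.42·0.19) = 5.887.
Smallest integer k = 6.

6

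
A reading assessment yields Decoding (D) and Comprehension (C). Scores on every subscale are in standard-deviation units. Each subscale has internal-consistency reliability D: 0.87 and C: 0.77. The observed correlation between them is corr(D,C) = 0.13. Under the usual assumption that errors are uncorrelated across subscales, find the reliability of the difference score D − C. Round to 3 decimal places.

0.793

Var(D−C) = 1 + 1 − 2·0.13 = 2 − 0.26 = 1.74.
Under uncorrelated errors the observed covariances equal the true-score covariances, so only the own-variance terms attenuate.
True-score variance = [0.87 + 0.77] − 0.26 = 1.64 − 0.26 = 1.38.
Reliability = 1.38 / 1.74 = 0.793.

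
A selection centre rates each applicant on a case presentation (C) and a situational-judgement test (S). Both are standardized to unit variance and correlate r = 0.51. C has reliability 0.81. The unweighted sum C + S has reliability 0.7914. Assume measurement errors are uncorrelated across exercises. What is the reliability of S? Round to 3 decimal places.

0.560

Var(C+S) = 2 + 2·0.51 = 3.020.
True-score variance = ρ_C + ρ_S + 2·0.51, so 0.7914 = (0.81 + ρ_S + 1.02) / 3.020.
ρ_S = 0.7914·3.020 − 0.81 − 1.02 = 0.560.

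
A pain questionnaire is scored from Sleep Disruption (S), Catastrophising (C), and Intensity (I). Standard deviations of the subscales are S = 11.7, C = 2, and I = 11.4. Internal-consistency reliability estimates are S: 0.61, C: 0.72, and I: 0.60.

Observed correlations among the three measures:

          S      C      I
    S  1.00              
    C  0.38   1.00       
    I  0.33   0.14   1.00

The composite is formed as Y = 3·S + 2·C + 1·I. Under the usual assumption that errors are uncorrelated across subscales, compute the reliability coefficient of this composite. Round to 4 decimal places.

0.6952

Var(Y) = 3²·11.7² + 2²·2² + 11.4² + 2·[6·11.7·2·0.38 + 3·11.7·11.4·0.33 + 2·2·11.4·0.14] = 1377.97 + 383.564 = 1761.53.
Because errors are independent across components, Cov(Tᵢ,Tⱼ) = Cov(Xᵢ,Xⱼ); the off-diagonal part of the true-score variance is the same as above.
True-score variance = [3²·11.7²·0.61 + 2²·2²·0.72 + 11.4²·0.60] + 383.564 = 841.022 + 383.564 = 1224.59.
Reliability = 1224.59 / 1761.53 = 0.6952.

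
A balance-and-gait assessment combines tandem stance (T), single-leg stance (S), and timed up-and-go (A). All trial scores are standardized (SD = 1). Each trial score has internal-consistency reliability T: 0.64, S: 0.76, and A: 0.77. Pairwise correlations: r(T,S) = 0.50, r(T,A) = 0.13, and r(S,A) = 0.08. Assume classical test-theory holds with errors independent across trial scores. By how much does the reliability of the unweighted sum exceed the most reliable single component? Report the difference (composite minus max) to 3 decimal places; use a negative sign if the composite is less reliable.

Var(sum) = 3 + 1.42 = 4.42; true-score variance = 2.17 + 1.42 = 3.59; composite reliability = 0.8122.
Max component reliability = 0.7700.
Difference = 0.8122 − 0.7700 = 0.042.

0.042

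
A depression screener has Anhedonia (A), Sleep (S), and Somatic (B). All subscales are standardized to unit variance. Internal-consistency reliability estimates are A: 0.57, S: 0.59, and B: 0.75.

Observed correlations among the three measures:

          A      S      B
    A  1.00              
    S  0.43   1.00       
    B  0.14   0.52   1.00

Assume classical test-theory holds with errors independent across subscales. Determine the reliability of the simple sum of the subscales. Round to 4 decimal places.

Var(A+S+B) = 3 + 2·[0.43 + 0.14 + 0.52] = 3 + 2.18 = 5.18.
With uncorrelated errors the cross-covariances are all true-score covariance, so they carry over unchanged; only the diagonal terms shrink to ρᵢσᵢ².
True-score variance = [0.57 + 0.59 + 0.75] + 2.18 = 1.91 + 2.18 = 4.09.
Reliability = 4.09 / 5.18 = 0.7896.

0.7896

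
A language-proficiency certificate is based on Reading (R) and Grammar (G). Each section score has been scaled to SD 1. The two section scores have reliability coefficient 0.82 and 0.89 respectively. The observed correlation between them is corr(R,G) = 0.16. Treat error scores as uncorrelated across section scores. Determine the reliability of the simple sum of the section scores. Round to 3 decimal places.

Var(R+G) = 2 + 2·[0.16] = 2 + 0.32 = 2.32.
Under uncorrelated errors the observed covariances equal the true-score covariances, so only the own-variance terms attenuate.
True-score variance = [0.82 + 0.89] + 0.32 = 1.71 + 0.32 = 2.03.
Reliability = 2.03 / 2.32 = 0.875.

0.875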